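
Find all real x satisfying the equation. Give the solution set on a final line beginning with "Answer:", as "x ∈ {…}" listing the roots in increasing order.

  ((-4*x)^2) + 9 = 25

Step 1. [((-4*x)^2) + 9 = 25] 9 comes off first (subtract 9). So sub: (-4*x)^2 = 16.
Step 2. [(-4*x)^2 = 16] √ both sides: 16 ≥ 0 gives two branches. So sqrt: -4*x = 4 or -4.
Step 3. [-4*x = 4 or -4] leading coefficient -4: divide by -4. So div: x = -1 or 1.

Answer: x ∈ {-1, 1}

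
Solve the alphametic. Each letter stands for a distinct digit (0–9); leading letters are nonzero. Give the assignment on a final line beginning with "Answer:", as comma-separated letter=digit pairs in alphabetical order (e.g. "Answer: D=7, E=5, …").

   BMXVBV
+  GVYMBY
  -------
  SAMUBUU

Step 1. [col 1: V + Y ≡ U (mod 10)] U=5 is one option consistent with column 1 (V + Y ≡ U (mod 10), carry-in 0) — take it, so U=5.
Step 2. [S] adding two 6-digit numbers gives at most 6+1 digits, and here it does — S is that final carry and must be 1, so S=1.
Step 3. [col 1: V + Y ≡ U (mod 10)] column 1 (V + Y ≡ U (mod 10), carry-in 0) doesn't pin V yet; pick V=9 and continue ⇒ V=9.
Step 4. [col 1: V + Y ≡ U (mod 10)] in column 1 we have V+Y≡U with carry-in 0; given V=9, U=5 and digits 1,5,9 already taken and all letters distinct, that pins Y to 6. So Y=6.
Step 5. [col 2: B + B ≡ U (mod 10)] column 2 (B + B ≡ U (mod 10), carry-in 1) doesn't pin B yet; pick B=2 and continue, so B=2.
Step 6. [col 3: V + M ≡ B (mod 10)] column 3: given V=9, B=2, carry-in 0, and digits 1,2,5,6,9 already taken and all letters distinct, V+M≡B (mod 10) forces M=3. So M=3.
Step 7. [col 4: X + Y ≡ U (mod 10)] from column 4 (Y=6, U=5, carry-in 1, digits 1,2,3,5,6,9 already taken and all letters distinct): X must equal 8. So X=8.
Step 8. [col 6: B + G ≡ A (mod 10)] no forcing yet in column 6 (carry-in 1); G=7 is free and consistent — try it ⇒ G=7.
Step 9. [col 6: B + G ≡ A (mod 10)] from column 6 (B=2, G=7, carry-in 1, digits 1,2,3,5,6,7,8,9 already taken and all letters distinct): A must equal 0. So A=0.

Answer: A=0, B=2, G=7, M=3, S=1, U=5, V=9, X=8, Y=6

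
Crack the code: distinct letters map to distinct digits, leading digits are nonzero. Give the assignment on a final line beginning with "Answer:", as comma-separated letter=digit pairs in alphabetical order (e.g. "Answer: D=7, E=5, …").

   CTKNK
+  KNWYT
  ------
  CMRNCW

Step 1. [col 1: K + T ≡ W (mod 10)] K=8 is one option consistent with column 1 (K + T ≡ W (mod 10), carry-in 0) — take it ⇒ K=8.
Step 2. [C] C is the leading digit of a 6-digit sum of two 5-digit numbers; the final carry is exactly 1 ⇒ C=1.
Step 3. [col 1: K + T ≡ W (mod 10)] no forcing yet in column 1 (carry-in 0); T=7 is free and consistent — try it. So T=7.
Step 4. [col 1: K + T ≡ W (mod 10)] from column 1 (K=8, T=7, carry-in 0, digits 1,7,8 already taken and all letters distinct): W must equal 5. So W=5.
Step 5. [col 2: N + Y ≡ C (mod 10)] several values work for Y in column 2 (N + Y ≡ C (mod 10), carry-in 1); try Y=6. So Y=6.
Step 6. [col 2: N + Y ≡ C (mod 10)] in column 2 we have N+Y≡C with carry-in 1; given Y=6, C=1 and digits 1,5,6,7,8 already taken and all letters distinct, that pins N to 4. So N=4.
Step 7. [col 4: T + N ≡ R (mod 10)] in column 4 we have T+N≡R with carry-in 1; given T=7, N=4 and digits 1,4,5,6,7,8 already taken and all letters distinct, that pins R to 2. So R=2.
Step 8. [col 5: C + K ≡ M (mod 10)] column 5: given C=1, K=8, carry-in 1, and digits 1,2,4,5,6,7,8 already taken and all letters distinct, C+K≡M (mod 10) forces M=0, so M=0.

Answer: C=1, K=8, M=0, N=4, R=2, T=7, W=5, Y=6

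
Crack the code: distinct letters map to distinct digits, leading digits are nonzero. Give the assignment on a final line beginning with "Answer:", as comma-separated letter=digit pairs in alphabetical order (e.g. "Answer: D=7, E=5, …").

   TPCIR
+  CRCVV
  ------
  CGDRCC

Step 1. [col 1: R + V ≡ C (mod 10)] C=1 is one option consistent with column 1 (R + V ≡ C (mod 10), carry-in 0) — take it. So C=1.
Step 2. [col 1: R + V ≡ C (mod 10)] V=8 is one option consistent with column 1 (R + V ≡ C (mod 10), carry-in 0) — take it ⇒ V=8.
Step 3. [col 1: R + V ≡ C (mod 10)] column 1: given V=8, C=1, carry-in 0, and digits 1,8 already taken and all letters distinct, R+V≡C (mod 10) forces R=3 ⇒ R=3.
Step 4. [col 2: I + V ≡ C (mod 10)] from column 2 (V=8, C=1, carry-in 1, digits 1,3,8 already taken and all letters distinct): I must equal 2, so I=2.
Step 5. [col 4: P + R ≡ D (mod 10)] column 4 (P + R ≡ D (mod 10), carry-in 0) doesn't pin P yet; pick P=4 and continue. So P=4.
Step 6. [col 4: P + R ≡ D (mod 10)] from column 4 (P=4, R=3, carry-in 0, digits 1,2,3,4,8 already taken and all letters distinct): D must equal 7 ⇒ D=7.
Step 7. [col 5: T + C ≡ G (mod 10)] no forcing yet in column 5 (carry-in 0); T=9 is free and consistent — try it. So T=9.
Step 8. [col 5: T + C ≡ G (mod 10)] column 5: given T=9, C=1, carry-in 0, and digits 1,2,3,4,7,8,9 already taken and all letters distinct, T+C≡G (mod 10) forces G=0 ⇒ G=0.

Answer: C=1, D=7, G=0, I=2, P=4, R=3, T=9, V=8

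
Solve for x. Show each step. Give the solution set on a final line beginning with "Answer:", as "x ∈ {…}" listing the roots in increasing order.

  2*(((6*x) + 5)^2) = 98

Step 1. [2*(((6*x) + 5)^2) = 98] LHS = 2·(…); ÷2 both sides, so div: ((6*x) + 5)^2 = 49.
Step 2. [((6*x) + 5)^2 = 49] 49 ≥ 0, LHS is (·)² — take ±√. So sqrt: (6*x) + 5 = 7 or -7.
Step 3. [(6*x) + 5 = 7 or -7] +5 is outermost — subtract 5 both sides ⇒ sub: 6*x = 2 or -12.
Step 4. [6*x = 2 or -12] LHS = 6·(…); ÷6 both sides ⇒ div: x = 1/3 or -2.

Answer: x ∈ {-2, 1/3}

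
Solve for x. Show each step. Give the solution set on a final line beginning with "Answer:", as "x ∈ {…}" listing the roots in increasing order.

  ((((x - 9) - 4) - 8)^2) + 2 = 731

Step 1. [((((x - 9) - 4) - 8)^2) + 2 = 731] +2 is outermost — subtract 2 both sides. So sub: (((x - 9) - 4) - 8)^2 = 729.
Step 2. [(((x - 9) - 4) - 8)^2 = 729] √ both sides: 729 ≥ 0 gives two branches ⇒ sqrt: ((x - 9) - 4) - 8 = 27 or -27.
Step 3. [((x - 9) - 4) - 8 = 27 or -27] -8 is outermost — add 8 both sides ⇒ sub: (x - 9) - 4 = 35 or -19.
Step 4. [(x - 9) - 4 = 35 or -19] the outer -4 inverts by adding 4. So sub: x - 9 = 39 or -15.
Step 5. [x - 9 = 39 or -15] the outer -9 inverts by adding 9, so sub: x = 48 or -6.

Answer: x ∈ {-6, 48}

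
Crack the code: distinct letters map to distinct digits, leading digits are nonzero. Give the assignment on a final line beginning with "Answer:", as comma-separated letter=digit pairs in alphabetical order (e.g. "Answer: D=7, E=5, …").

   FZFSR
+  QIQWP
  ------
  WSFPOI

Step 1. [col 1: R + P ≡ I (mod 10)] R=7 is one option consistent with column 1 (R + P ≡ I (mod 10), carry-in 0) — take it. So R=7.
Step 2. [W] W is the leading digit of a 6-digit sum of two 5-digit numbers; the final carry is exactly 1, so W=1.
Step 3. [col 1: R + P ≡ I (mod 10)] I=6 is one option consistent with column 1 (R + P ≡ I (mod 10), carry-in 0) — take it, so I=6.
Step 4. [col 1: R + P ≡ I (mod 10)] column 1 reads R+P+carry(0)=I with R=7, I=6; with digits 1,6,7 already taken and all letters distinct, the only value for P is 9 ⇒ P=9.
Step 5. [col 2: S + W ≡ O (mod 10)] several values work for O in column 2 (S + W ≡ O (mod 10), carry-in 1); try O=2. So O=2.
Step 6. [col 2: S + W ≡ O (mod 10)] column 2 reads S+W+carry(1)=O with W=1, O=2; with digits 1,2,6,7,9 already taken and all letters distinct, the only value for S is 0, so S=0.
Step 7. [col 3: F + Q ≡ P (mod 10)] several values work for Q in column 3 (F + Q ≡ P (mod 10), carry-in 0); try Q=5 ⇒ Q=5.
Step 8. [col 3: F + Q ≡ P (mod 10)] column 3 reads F+Q+carry(0)=P with Q=5, P=9; with digits 0,1,2,5,6,7,9 already taken and all letters distinct, the only value for F is 4. So F=4.
Step 9. [col 4: Z + I ≡ F (mod 10)] in column 4 we have Z+I≡F with carry-in 0; given I=6, F=4 and digits 0,1,2,4,5,6,7,9 already taken and all letters distinct, that pins Z to 8, so Z=8.

Answer: F=4, I=6, O=2, P=9, Q=5, R=7, S=0, W=1, Z=8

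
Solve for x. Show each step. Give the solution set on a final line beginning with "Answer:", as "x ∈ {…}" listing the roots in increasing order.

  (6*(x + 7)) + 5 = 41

Step 1. [(6*(x + 7)) + 5 = 41] peel the +5: subtract 5 from each side. So sub: 6*(x + 7) = 36.
Step 2. [6*(x + 7) = 36] leading coefficient 6: divide by 6 ⇒ div: x + 7 = 6.
Step 3. [x + 7 = 6] peel the +7: subtract 7 from each side. So sub: x = -1.

Answer: x ∈ {-1}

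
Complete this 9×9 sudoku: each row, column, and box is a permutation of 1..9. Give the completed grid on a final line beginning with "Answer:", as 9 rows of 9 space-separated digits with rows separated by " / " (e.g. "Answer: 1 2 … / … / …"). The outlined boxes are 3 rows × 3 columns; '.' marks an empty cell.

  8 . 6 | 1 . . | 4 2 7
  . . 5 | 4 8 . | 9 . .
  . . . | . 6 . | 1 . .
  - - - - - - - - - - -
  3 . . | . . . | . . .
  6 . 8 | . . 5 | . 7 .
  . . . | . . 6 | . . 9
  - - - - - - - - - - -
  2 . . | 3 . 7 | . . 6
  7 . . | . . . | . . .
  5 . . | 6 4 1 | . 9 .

Step 1. [r2c9∈{3}] only 3 remains possible at r2c9 ⇒ r2c9=3.
Step 2. [r4c6∈{2,4,8,9}] across col 6, 4 lands solely at r4c6 ⇒ r4c6=4.
Step 3. [r8c6∈{2,8,9}] r8c6 is the only open cell in col 6 admitting 8. So r8c6=8.
Step 4. [r3c4∈{2,5,7,9}] in box 2, 7 fits only at r3c4. So r3c4=7.
Step 5. [r8c4∈{2,5,9}] across col 4, 5 lands solely at r8c4. So r8c4=5.
Step 6. [r7c5∈{9}] r7c5 has the single candidate 9. So r7c5=9.
Step 7. [r8c5∈{2}] r8c5 has the single candidate 2. So r8c5=2.
Step 8. [r8c7∈{3}] only 3 remains possible at r8c7 ⇒ r8c7=3.
Step 9. [r5c7∈{2}] r5c7 has the single candidate 2, so r5c7=2.
Step 10. [r3c1∈{4,9}] across col 1, 9 lands solely at r3c1. So r3c1=9.
Step 11. [r6c1∈{1,4}] r6c1 is the only open cell in col 1 admitting 4, so r6c1=4.
Step 12. [r1c2∈{3}] r1c2 is down to just 3. So r1c2=3.
Step 13. [r2c2∈{1,2,7}] r2c2 is the only open cell in row 2 admitting 7 ⇒ r2c2=7.
Step 14. [r6c8∈{1,3,5,8}] 3 has one home in col 8: r6c8, so r6c8=3.
Step 15. [r9c2∈{8}] nothing but 8 survives at r9c2. So r9c2=8.
Step 16. [r8c2∈{1,4,6,9}] r8c2 is the only open cell in row 8 admitting 6, so r8c2=6.
Step 17. [r8c3∈{1,4,9}] 9 has one home in row 8: r8c3 ⇒ r8c3=9.
Step 18. [r4c7∈{5,6,8}] col 7 places 6 nowhere but r4c7. So r4c7=6.
Step 19. [r5c9∈{1,4}] row 5 places 4 nowhere but r5c9 ⇒ r5c9=4.
Step 20. [r8c9∈{1}] r8c9 has the single candidate 1 ⇒ r8c9=1.
Step 21. [r4c8∈{1,5,8}] across col 8, 1 lands solely at r4c8, so r4c8=1.
Step 22. [r5c4∈{9}] r5c4 has the single candidate 9. So r5c4=9.
Step 23. [r5c2∈{1}] r5c2's peers cover all but 1. So r5c2=1.
Step 24. [r7c2∈{4}] r7c2 has the single candidate 4. So r7c2=4.
Step 25. [r3c2∈{2}] only 2 remains possible at r3c2, so r3c2=2.
Step 26. [r4c5∈{7}] r4c5 has the single candidate 7, so r4c5=7.
Step 27. [r6c2∈{5}] r6c2 has the single candidate 5, so r6c2=5.
Step 28. [r6c7∈{8}] r6c7 is down to just 8. So r6c7=8.
Step 29. [r6c4∈{2}] r6c4 has the single candidate 2, so r6c4=2.
Step 30. [r7c8∈{5,8}] 8 has one home in row 7: r7c8 ⇒ r7c8=8.
Step 31. [r3c9∈{5,8}] 8 has one home in row 3: r3c9. So r3c9=8.
Step 32. [r4c4∈{8}] r4c4 has the single candidate 8. So r4c4=8.
Step 33. [r9c7∈{7}] r9c7's peers cover all but 7 ⇒ r9c7=7.
Step 34. [r6c3∈{7}] r6c3 has the single candidate 7, so r6c3=7.
Step 35. [r5c5∈{3}] only 3 remains possible at r5c5. So r5c5=3.
Step 36. [r6c5∈{1}] r6c5's peers cover all but 1. So r6c5=1.
Step 37. [r3c6∈{3}] r3c6 has the single candidate 3 ⇒ r3c6=3.
Step 38. [r2c1∈{1}] r2c1's peers cover all but 1. So r2c1=1.
Step 39. [r1c6∈{9}] only 9 remains possible at r1c6. So r1c6=9.
Step 40. [r4c9∈{5}] only 5 remains possible at r4c9, so r4c9=5.
Step 41. [r2c6∈{2}] nothing but 2 survives at r2c6. So r2c6=2.
Step 42. [r2c8∈{6}] nothing but 6 survives at r2c8 ⇒ r2c8=6.
Step 43. [r8c8∈{4}] nothing but 4 survives at r8c8 ⇒ r8c8=4.
Step 44. [r4c2∈{9}] r4c2 is down to just 9, so r4c2=9.
Step 45. [r9c3∈{3}] nothing but 3 survives at r9c3, so r9c3=3.
Step 46. [r7c7∈{5}] only 5 remains possible at r7c7, so r7c7=5.
Step 47. [r7c3∈{1}] r7c3's peers cover all but 1, so r7c3=1.
Step 48. [r4c3∈{2}] r4c3 has the single candidate 2. So r4c3=2.
Step 49. [r3c8∈{5}] r3c8 is down to just 5, so r3c8=5.
Step 50. [r1c5∈{5}] only 5 remains possible at r1c5 ⇒ r1c5=5.
Step 51. [r3c3∈{4}] r3c3 is down to just 4, so r3c3=4.
Step 52. [r9c9∈{2}] nothing but 2 survives at r9c9, so r9c9=2.

Answer: 8 3 6 1 5 9 4 2 7 / 1 7 5 4 8 2 9 6 3 / 9 2 4 7 6 3 1 5 8 / 3 9 2 8 7 4 6 1 5 / 6 1 8 9 3 5 2 7 4 / 4 5 7 2 1 6 8 3 9 / 2 4 1 3 9 7 5 8 6 / 7 6 9 5 2 8 3 4 1 / 5 8 3 6 4 1 7 9 2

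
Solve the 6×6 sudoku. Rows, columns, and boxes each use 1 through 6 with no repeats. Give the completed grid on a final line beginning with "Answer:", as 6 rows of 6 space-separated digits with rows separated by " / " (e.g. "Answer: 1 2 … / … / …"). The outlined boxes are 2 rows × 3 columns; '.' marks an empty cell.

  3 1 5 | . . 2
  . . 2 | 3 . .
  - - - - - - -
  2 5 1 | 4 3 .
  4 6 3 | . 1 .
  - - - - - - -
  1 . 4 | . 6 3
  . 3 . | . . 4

Step 1. [r5c4∈{2,5}] r5c4 is the only open cell in row 5 admitting 5 ⇒ r5c4=5.
Step 2. [r2c6∈{1,5,6}] 1 has one home in row 2: r2c6, so r2c6=1.
Step 3. [r2c5∈{4,5}] r2c5 is the only open cell in row 2 admitting 5 ⇒ r2c5=5.
Step 4. [r2c1∈{6}] nothing but 6 survives at r2c1 ⇒ r2c1=6.
Step 5. [r6c5∈{2}] only 2 remains possible at r6c5. So r6c5=2.
Step 6. [r3c6∈{6}] only 6 remains possible at r3c6, so r3c6=6.
Step 7. [r4c6∈{5}] r4c6 has the single candidate 5. So r4c6=5.
Step 8. [r6c1∈{5}] r6c1 has the single candidate 5. So r6c1=5.
Step 9. [r6c3∈{6}] r6c3 is down to just 6. So r6c3=6.
Step 10. [r5c2∈{2}] r5c2 is down to just 2, so r5c2=2.
Step 11. [r1c5∈{4}] r1c5's peers cover all but 4. So r1c5=4.
Step 12. [r1c4∈{6}] nothing but 6 survives at r1c4 ⇒ r1c4=6.
Step 13. [r6c4∈{1}] r6c4 has the single candidate 1, so r6c4=1.
Step 14. [r2c2∈{4}] r2c2 has the single candidate 4. So r2c2=4.
Step 15. [r4c4∈{2}] r4c4 has the single candidate 2 ⇒ r4c4=2.

Answer: 3 1 5 6 4 2 / 6 4 2 3 5 1 / 2 5 1 4 3 6 / 4 6 3 2 1 5 / 1 2 4 5 6 3 / 5 3 6 1 2 4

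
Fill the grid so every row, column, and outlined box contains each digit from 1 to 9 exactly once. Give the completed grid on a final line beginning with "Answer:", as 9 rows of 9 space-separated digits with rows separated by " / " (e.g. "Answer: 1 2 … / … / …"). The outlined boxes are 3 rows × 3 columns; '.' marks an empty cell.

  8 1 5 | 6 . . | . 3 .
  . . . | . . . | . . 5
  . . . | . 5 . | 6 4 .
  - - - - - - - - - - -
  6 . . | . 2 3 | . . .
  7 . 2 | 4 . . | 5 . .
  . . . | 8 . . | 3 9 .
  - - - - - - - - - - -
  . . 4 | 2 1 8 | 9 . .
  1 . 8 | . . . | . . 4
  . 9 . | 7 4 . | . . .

Step 1. [r3c9∈{1,2,7,8,9}] across row 3, 8 lands solely at r3c9 ⇒ r3c9=8.
Step 2. [r6c9∈{1,2,6,7}] in row 6, 2 fits only at r6c9, so r6c9=2.
Step 3. [r5c2∈{3,8}] r5c2 is the only open cell in row 5 admitting 3. So r5c2=3.
Step 4. [r5c8∈{1,6,8}] 8 has one home in row 5: r5c8. So r5c8=8.
Step 5. [r5c9∈{1,6}] across box 6, 6 lands solely at r5c9 ⇒ r5c9=6.
Step 6. [r5c5∈{9}] only 9 remains possible at r5c5, so r5c5=9.
Step 7. [r1c5∈{7}] r1c5 has the single candidate 7 ⇒ r1c5=7.
Step 8. [r1c7∈{2}] r1c7 has the single candidate 2, so r1c7=2.
Step 9. [r8c7∈{7}] r8c7's peers cover all but 7, so r8c7=7.
Step 10. [r2c7∈{1}] r2c7 is down to just 1. So r2c7=1.
Step 11. [r7c2∈{5,6,7}] row 7 places 7 nowhere but r7c2, so r7c2=7.
Step 12. [r3c2∈{2}] r3c2 has the single candidate 2 ⇒ r3c2=2.
Step 13. [r8c8∈{2,5,6}] in row 8, 2 fits only at r8c8, so r8c8=2.
Step 14. [r4c3∈{1,9}] in row 4, 9 fits only at r4c3. So r4c3=9.
Step 15. [r5c6∈{1}] r5c6's peers cover all but 1. So r5c6=1.
Step 16. [r3c6∈{9}] r3c6's peers cover all but 9, so r3c6=9.
Step 17. [r3c1∈{3}] nothing but 3 survives at r3c1 ⇒ r3c1=3.
Step 18. [r7c1∈{5}] nothing but 5 survives at r7c1. So r7c1=5.
Step 19. [r8c2∈{6}] r8c2's peers cover all but 6, so r8c2=6.
Step 20. [r2c2∈{4}] only 4 remains possible at r2c2, so r2c2=4.
Step 21. [r4c4∈{5}] nothing but 5 survives at r4c4, so r4c4=5.
Step 22. [r9c6∈{5,6}] across box 8, 6 lands solely at r9c6, so r9c6=6.
Step 23. [r2c8∈{7}] only 7 remains possible at r2c8. So r2c8=7.
Step 24. [r4c8∈{1}] nothing but 1 survives at r4c8 ⇒ r4c8=1.
Step 25. [r2c4∈{3}] nothing but 3 survives at r2c4 ⇒ r2c4=3.
Step 26. [r9c3∈{3}] only 3 remains possible at r9c3. So r9c3=3.
Step 27. [r7c9∈{3}] only 3 remains possible at r7c9. So r7c9=3.
Step 28. [r2c1∈{9}] only 9 remains possible at r2c1. So r2c1=9.
Step 29. [r9c8∈{5}] only 5 remains possible at r9c8, so r9c8=5.
Step 30. [r6c2∈{5}] r6c2 is down to just 5 ⇒ r6c2=5.
Step 31. [r4c9∈{7}] r4c9 is down to just 7 ⇒ r4c9=7.
Step 32. [r2c5∈{8}] r2c5 is down to just 8. So r2c5=8.
Step 33. [r2c3∈{6}] only 6 remains possible at r2c3, so r2c3=6.
Step 34. [r9c1∈{2}] nothing but 2 survives at r9c1 ⇒ r9c1=2.
Step 35. [r6c1∈{4}] r6c1 is down to just 4. So r6c1=4.
Step 36. [r8c4∈{9}] only 9 remains possible at r8c4 ⇒ r8c4=9.
Step 37. [r3c4∈{1}] r3c4's peers cover all but 1, so r3c4=1.
Step 38. [r8c6∈{5}] r8c6 is down to just 5 ⇒ r8c6=5.
Step 39. [r6c3∈{1}] r6c3's peers cover all but 1, so r6c3=1.
Step 40. [r9c9∈{1}] r9c9 has the single candidate 1, so r9c9=1.
Step 41. [r6c6∈{7}] r6c6 is down to just 7, so r6c6=7.
Step 42. [r1c6∈{4}] nothing but 4 survives at r1c6. So r1c6=4.
Step 43. [r4c7∈{4}] r4c7 is down to just 4. So r4c7=4.
Step 44. [r3c3∈{7}] r3c3's peers cover all but 7, so r3c3=7.
Step 45. [r1c9∈{9}] r1c9 is down to just 9, so r1c9=9.
Step 46. [r8c5∈{3}] nothing but 3 survives at r8c5 ⇒ r8c5=3.
Step 47. [r2c6∈{2}] r2c6 is down to just 2. So r2c6=2.
Step 48. [r9c7∈{8}] r9c7 is down to just 8. So r9c7=8.
Step 49. [r7c8∈{6}] r7c8's peers cover all but 6. So r7c8=6.
Step 50. [r6c5∈{6}] r6c5 has the single candidate 6. So r6c5=6.
Step 51. [r4c2∈{8}] only 8 remains possible at r4c2 ⇒ r4c2=8.

Answer: 8 1 5 6 7 4 2 3 9 / 9 4 6 3 8 2 1 7 5 / 3 2 7 1 5 9 6 4 8 / 6 8 9 5 2 3 4 1 7 / 7 3 2 4 9 1 5 8 6 / 4 5 1 8 6 7 3 9 2 / 5 7 4 2 1 8 9 6 3 / 1 6 8 9 3 5 7 2 4 / 2 9 3 7 4 6 8 5 1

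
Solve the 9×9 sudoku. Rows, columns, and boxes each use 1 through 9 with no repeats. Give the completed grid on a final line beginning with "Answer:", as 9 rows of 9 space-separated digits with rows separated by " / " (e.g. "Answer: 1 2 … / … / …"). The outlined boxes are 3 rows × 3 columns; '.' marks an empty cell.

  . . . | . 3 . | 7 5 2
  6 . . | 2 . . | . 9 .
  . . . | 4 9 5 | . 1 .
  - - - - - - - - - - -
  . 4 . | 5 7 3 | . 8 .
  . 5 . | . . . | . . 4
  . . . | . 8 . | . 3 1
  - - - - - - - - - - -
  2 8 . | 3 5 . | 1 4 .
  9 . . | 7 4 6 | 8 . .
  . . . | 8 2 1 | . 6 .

Step 1. [r6c2∈{2,6,7,9}] across col 2, 6 lands solely at r6c2. So r6c2=6.
Step 2. [r2c3∈{1,3,4,5,7,8}] in row 2, 5 fits only at r2c3 ⇒ r2c3=5.
Step 3. [r6c1∈{7}] nothing but 7 survives at r6c1, so r6c1=7.
Step 4. [r6c4∈{9}] nothing but 9 survives at r6c4 ⇒ r6c4=9.
Step 5. [r6c3∈{2}] only 2 remains possible at r6c3, so r6c3=2.
Step 6. [r4c1∈{1}] r4c1 is down to just 1, so r4c1=1.
Step 7. [r4c7∈{2,6,9}] r4c7 is the only open cell in row 4 admitting 2 ⇒ r4c7=2.
Step 8. [r9c1∈{3,4,5}] r9c1 is the only open cell in col 1 admitting 5. So r9c1=5.
Step 9. [r4c9∈{6,9}] 6 has one home in row 4: r4c9. So r4c9=6.
Step 10. [r1c6∈{8}] only 8 remains possible at r1c6. So r1c6=8.
Step 11. [r2c5∈{1}] r2c5 has the single candidate 1, so r2c5=1.
Step 12. [r9c3∈{3,4,7}] 4 has one home in row 9: r9c3, so r9c3=4.
Step 13. [r3c2∈{2,3,7}] r3c2 is the only open cell in row 3 admitting 2. So r3c2=2.
Step 14. [r3c3∈{3,7,8}] in row 3, 7 fits only at r3c3, so r3c3=7.
Step 15. [r2c2∈{3}] r2c2's peers cover all but 3, so r2c2=3.
Step 16. [r8c3∈{1,3}] 3 has one home in box 7: r8c3 ⇒ r8c3=3.
Step 17. [r1c2∈{1,9}] col 2 places 9 nowhere but r1c2 ⇒ r1c2=9.
Step 18. [r5c7∈{9}] r5c7 has the single candidate 9. So r5c7=9.
Step 19. [r9c9∈{3,7,9}] in row 9, 9 fits only at r9c9 ⇒ r9c9=9.
Step 20. [r3c1∈{8}] nothing but 8 survives at r3c1 ⇒ r3c1=8.
Step 21. [r5c5∈{6}] only 6 remains possible at r5c5. So r5c5=6.
Step 22. [r9c7∈{3}] r9c7's peers cover all but 3. So r9c7=3.
Step 23. [r7c3∈{6}] nothing but 6 survives at r7c3. So r7c3=6.
Step 24. [r3c9∈{3}] only 3 remains possible at r3c9. So r3c9=3.
Step 25. [r2c6∈{7}] nothing but 7 survives at r2c6 ⇒ r2c6=7.
Step 26. [r5c3∈{8}] r5c3 has the single candidate 8, so r5c3=8.
Step 27. [r8c2∈{1}] r8c2's peers cover all but 1, so r8c2=1.
Step 28. [r1c1∈{4}] r1c1 has the single candidate 4, so r1c1=4.
Step 29. [r4c3∈{9}] only 9 remains possible at r4c3 ⇒ r4c3=9.
Step 30. [r5c6∈{2}] nothing but 2 survives at r5c6. So r5c6=2.
Step 31. [r5c1∈{3}] r5c1 has the single candidate 3 ⇒ r5c1=3.
Step 32. [r3c7∈{6}] only 6 remains possible at r3c7, so r3c7=6.
Step 33. [r2c7∈{4}] nothing but 4 survives at r2c7 ⇒ r2c7=4.
Step 34. [r5c4∈{1}] r5c4's peers cover all but 1. So r5c4=1.
Step 35. [r1c3∈{1}] nothing but 1 survives at r1c3 ⇒ r1c3=1.
Step 36. [r7c9∈{7}] nothing but 7 survives at r7c9, so r7c9=7.
Step 37. [r9c2∈{7}] r9c2 has the single candidate 7, so r9c2=7.
Step 38. [r1c4∈{6}] r1c4 has the single candidate 6, so r1c4=6.
Step 39. [r6c6∈{4}] only 4 remains possible at r6c6. So r6c6=4.
Step 40. [r7c6∈{9}] r7c6 is down to just 9, so r7c6=9.
Step 41. [r2c9∈{8}] r2c9 has the single candidate 8. So r2c9=8.
Step 42. [r8c9∈{5}] nothing but 5 survives at r8c9, so r8c9=5.
Step 43. [r6c7∈{5}] only 5 remains possible at r6c7, so r6c7=5.
Step 44. [r8c8∈{2}] r8c8 has the single candidate 2. So r8c8=2.
Step 45. [r5c8∈{7}] r5c8's peers cover all but 7 ⇒ r5c8=7.

Answer: 4 9 1 6 3 8 7 5 2 / 6 3 5 2 1 7 4 9 8 / 8 2 7 4 9 5 6 1 3 / 1 4 9 5 7 3 2 8 6 / 3 5 8 1 6 2 9 7 4 / 7 6 2 9 8 4 5 3 1 / 2 8 6 3 5 9 1 4 7 / 9 1 3 7 4 6 8 2 5 / 5 7 4 8 2 1 3 6 9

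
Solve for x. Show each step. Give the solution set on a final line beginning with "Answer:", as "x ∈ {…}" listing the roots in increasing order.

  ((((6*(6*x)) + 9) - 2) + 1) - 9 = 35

Step 1. [((((6*(6*x)) + 9) - 2) + 1) - 9 = 35] peel the -9: add 9 from each side ⇒ sub: (((6*(6*x)) + 9) - 2) + 1 = 44.
Step 2. [(((6*(6*x)) + 9) - 2) + 1 = 44] 1 comes off first (subtract 1), so sub: ((6*(6*x)) + 9) - 2 = 43.
Step 3. [((6*(6*x)) + 9) - 2 = 43] -2 is outermost — add 2 both sides, so sub: (6*(6*x)) + 9 = 45.
Step 4. [(6*(6*x)) + 9 = 45] the outer +9 inverts by subtracting 9 ⇒ sub: 6*(6*x) = 36.
Step 5. [6*(6*x) = 36] LHS = 6·(…); ÷6 both sides, so div: 6*x = 6.
Step 6. [6*x = 6] leading coefficient 6: divide by 6, so div: x = 1.

Answer: x ∈ {1}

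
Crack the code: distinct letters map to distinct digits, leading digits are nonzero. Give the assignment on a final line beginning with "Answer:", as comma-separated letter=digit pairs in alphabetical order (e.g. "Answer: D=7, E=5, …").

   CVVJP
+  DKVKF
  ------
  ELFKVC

Step 1. [col 1: P + F ≡ C (mod 10)] no forcing yet in column 1 (carry-in 0); F=6 is free and consistent — try it. So F=6.
Step 2. [col 1: P + F ≡ C (mod 10)] C=3 is one option consistent with column 1 (P + F ≡ C (mod 10), carry-in 0) — take it ⇒ C=3.
Step 3. [col 1: P + F ≡ C (mod 10)] column 1 reads P+F+carry(0)=C with F=6, C=3; with digits 3,6 already taken and all letters distinct, the only value for P is 7 ⇒ P=7.
Step 4. [E] adding two 5-digit numbers gives at most 5+1 digits, and here it does — E is that final carry and must be 1. So E=1.
Step 5. [col 2: J + K ≡ V (mod 10)] column 2 (J + K ≡ V (mod 10), carry-in 1) doesn't pin J yet; pick J=4 and continue. So J=4.
Step 6. [col 2: J + K ≡ V (mod 10)] column 2 (J + K ≡ V (mod 10), carry-in 1) doesn't pin V yet; pick V=5 and continue. So V=5.
Step 7. [col 2: J + K ≡ V (mod 10)] column 2: given J=4, V=5, carry-in 1, and digits 1,3,4,5,6,7 already taken and all letters distinct, J+K≡V (mod 10) forces K=0, so K=0.
Step 8. [col 5: C + D ≡ L (mod 10)] from column 5 (C=3, carry-in 0, digits 0,1,3,4,5,6,7 already taken and all letters distinct): D must equal 9 ⇒ D=9.
Step 9. [col 5: C + D ≡ L (mod 10)] in column 5 we have C+D≡L with carry-in 0; given C=3, D=9 and digits 0,1,3,4,5,6,7,9 already taken and all letters distinct, that pins L to 2 ⇒ L=2.

Answer: C=3, D=9, E=1, F=6, J=4, K=0, L=2, P=7, V=5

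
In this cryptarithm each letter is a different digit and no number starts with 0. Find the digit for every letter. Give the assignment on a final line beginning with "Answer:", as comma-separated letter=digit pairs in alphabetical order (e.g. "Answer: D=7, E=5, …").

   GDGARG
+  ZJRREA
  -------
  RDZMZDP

Step 1. [col 1: G + A ≡ P (mod 10)] A=6 is one option consistent with column 1 (G + A ≡ P (mod 10), carry-in 0) — take it, so A=6.
Step 2. [col 1: G + A ≡ P (mod 10)] several values work for P in column 1 (G + A ≡ P (mod 10), carry-in 0); try P=4, so P=4.
Step 3. [R] the sum has 7 digits but both addends have 6; that extra leading digit R is the final carry, namely 1. So R=1.
Step 4. [col 1: G + A ≡ P (mod 10)] column 1 reads G+A+carry(0)=P with A=6, P=4; with digits 1,4,6 already taken and all letters distinct, the only value for G is 8 ⇒ G=8.
Step 5. [col 2: R + E ≡ D (mod 10)] column 2 (R + E ≡ D (mod 10), carry-in 1) doesn't pin E yet; pick E=3 and continue, so E=3.
Step 6. [col 2: R + E ≡ D (mod 10)] in column 2 we have R+E≡D with carry-in 1; given R=1, E=3 and digits 1,3,4,6,8 already taken and all letters distinct, that pins D to 5 ⇒ D=5.
Step 7. [col 3: A + R ≡ Z (mod 10)] in column 3 we have A+R≡Z with carry-in 0; given A=6, R=1 and digits 1,3,4,5,6,8 already taken and all letters distinct, that pins Z to 7, so Z=7.
Step 8. [col 4: G + R ≡ M (mod 10)] in column 4 we have G+R≡M with carry-in 0; given G=8, R=1 and digits 1,3,4,5,6,7,8 already taken and all letters distinct, that pins M to 9 ⇒ M=9.
Step 9. [col 5: D + J ≡ Z (mod 10)] from column 5 (D=5, Z=7, carry-in 0, digits 1,3,4,5,6,7,8,9 already taken and all letters distinct): J must equal 2. So J=2.

Answer: A=6, D=5, E=3, G=8, J=2, M=9, P=4, R=1, Z=7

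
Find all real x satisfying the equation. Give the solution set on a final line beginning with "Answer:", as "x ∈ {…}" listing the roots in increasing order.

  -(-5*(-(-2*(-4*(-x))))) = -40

Step 1. [-(-5*(-(-2*(-4*(-x))))) = -40] LHS negated; negate both sides, so neg: -5*(-(-2*(-4*(-x)))) = 40.
Step 2. [-5*(-(-2*(-4*(-x)))) = 40] LHS = -5·(…); ÷-5 both sides, so div: -(-2*(-4*(-x))) = -8.
Step 3. [-(-2*(-4*(-x))) = -8] leading − — multiply by −1 ⇒ neg: -2*(-4*(-x)) = 8.
Step 4. [-2*(-4*(-x)) = 8] -2 out front; divide by -2, so div: -4*(-x) = -4.
Step 5. [-4*(-x) = -4] divide by the outer -4. So div: -x = 1.
Step 6. [-x = 1] flip signs both sides, so neg: x = -1.

Answer: x ∈ {-1}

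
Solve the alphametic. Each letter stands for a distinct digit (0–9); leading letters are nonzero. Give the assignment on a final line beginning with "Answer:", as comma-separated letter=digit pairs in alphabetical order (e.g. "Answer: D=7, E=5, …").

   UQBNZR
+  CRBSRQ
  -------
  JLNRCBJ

Step 1. [col 1: R + Q ≡ J (mod 10)] several values work for Q in column 1 (R + Q ≡ J (mod 10), carry-in 0); try Q=3. So Q=3.
Step 2. [col 1: R + Q ≡ J (mod 10)] several values work for R in column 1 (R + Q ≡ J (mod 10), carry-in 0); try R=8, so R=8.
Step 3. [col 1: R + Q ≡ J (mod 10)] column 1: given R=8, Q=3, carry-in 0, and digits 3,8 already taken and all letters distinct, R+Q≡J (mod 10) forces J=1. So J=1.
Step 4. [col 2: Z + R ≡ B (mod 10)] no forcing yet in column 2 (carry-in 1); Z=0 is free and consistent — try it ⇒ Z=0.
Step 5. [col 2: Z + R ≡ B (mod 10)] column 2 reads Z+R+carry(1)=B with Z=0, R=8; with digits 0,1,3,8 already taken and all letters distinct, the only value for B is 9 ⇒ B=9.
Step 6. [col 3: N + S ≡ C (mod 10)] N=2 is one option consistent with column 3 (N + S ≡ C (mod 10), carry-in 0) — take it. So N=2.
Step 7. [col 3: N + S ≡ C (mod 10)] no forcing yet in column 3 (carry-in 0); S=5 is free and consistent — try it ⇒ S=5.
Step 8. [col 3: N + S ≡ C (mod 10)] in column 3 we have N+S≡C with carry-in 0; given N=2, S=5 and digits 0,1,2,3,5,8,9 already taken and all letters distinct, that pins C to 7. So C=7.
Step 9. [col 6: U + C ≡ L (mod 10)] column 6: given C=7, carry-in 1, and digits 0,1,2,3,5,7,8,9 already taken and all letters distinct, U+C≡L (mod 10) forces L=4, so L=4.
Step 10. [col 6: U + C ≡ L (mod 10)] column 6 reads U+C+carry(1)=L with C=7, L=4; with digits 0,1,2,3,4,5,7,8,9 already taken and all letters distinct, the only value for U is 6, so U=6.

Answer: B=9, C=7, J=1, L=4, N=2, Q=3, R=8, S=5, U=6, Z=0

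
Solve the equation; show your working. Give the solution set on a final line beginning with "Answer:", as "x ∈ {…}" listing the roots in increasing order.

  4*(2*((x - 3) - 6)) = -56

Step 1. [4*(2*((x - 3) - 6)) = -56] 4 out front; divide by 4 ⇒ div: 2*((x - 3) - 6) = -14.
Step 2. [2*((x - 3) - 6) = -14] leading coefficient 2: divide by 2 ⇒ div: (x - 3) - 6 = -7.
Step 3. [(x - 3) - 6 = -7] the outer -6 inverts by adding 6 ⇒ sub: x - 3 = -1.
Step 4. [x - 3 = -1] -3 is outermost — add 3 both sides ⇒ sub: x = 2.

Answer: x ∈ {2}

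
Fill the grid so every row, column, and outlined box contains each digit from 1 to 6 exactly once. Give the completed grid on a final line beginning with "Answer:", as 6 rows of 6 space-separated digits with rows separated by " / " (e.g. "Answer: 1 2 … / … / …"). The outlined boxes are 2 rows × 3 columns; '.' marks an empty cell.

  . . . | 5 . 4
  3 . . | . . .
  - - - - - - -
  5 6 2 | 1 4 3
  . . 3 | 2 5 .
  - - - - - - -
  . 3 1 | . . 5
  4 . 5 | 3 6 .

Step 1. [r6c2∈{2}] r6c2's peers cover all but 2. So r6c2=2.
Step 2. [r1c2∈{1}] r1c2 has the single candidate 1. So r1c2=1.
Step 3. [r2c6∈{1,2,6}] r2c6 is the only open cell in col 6 admitting 2, so r2c6=2.
Step 4. [r2c3∈{4,6}] across col 3, 4 lands solely at r2c3 ⇒ r2c3=4.
Step 5. [r1c1∈{2,6}] across row 1, 2 lands solely at r1c1. So r1c1=2.
Step 6. [r2c4∈{6}] r2c4 has the single candidate 6, so r2c4=6.
Step 7. [r2c2∈{5}] r2c2 has the single candidate 5 ⇒ r2c2=5.
Step 8. [r1c3∈{6}] r1c3's peers cover all but 6. So r1c3=6.
Step 9. [r6c6∈{1}] r6c6's peers cover all but 1, so r6c6=1.
Step 10. [r5c1∈{6}] r5c1's peers cover all but 6. So r5c1=6.
Step 11. [r5c5∈{2}] r5c5 has the single candidate 2, so r5c5=2.
Step 12. [r1c5∈{3}] r1c5's peers cover all but 3. So r1c5=3.
Step 13. [r4c2∈{4}] r4c2 is down to just 4, so r4c2=4.
Step 14. [r4c6∈{6}] r4c6 has the single candidate 6. So r4c6=6.
Step 15. [r4c1∈{1}] r4c1 is down to just 1. So r4c1=1.
Step 16. [r5c4∈{4}] r5c4 is down to just 4. So r5c4=4.
Step 17. [r2c5∈{1}] r2c5's peers cover all but 1. So r2c5=1.

Answer: 2 1 6 5 3 4 / 3 5 4 6 1 2 / 5 6 2 1 4 3 / 1 4 3 2 5 6 / 6 3 1 4 2 5 / 4 2 5 3 6 1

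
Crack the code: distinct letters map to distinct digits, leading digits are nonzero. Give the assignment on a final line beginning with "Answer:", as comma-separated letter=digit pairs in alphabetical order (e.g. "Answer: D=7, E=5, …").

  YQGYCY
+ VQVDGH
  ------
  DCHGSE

Step 1. [col 1: Y + H ≡ E (mod 10)] H=7 is one option consistent with column 1 (Y + H ≡ E (mod 10), carry-in 0) — take it. So H=7.
Step 2. [col 1: Y + H ≡ E (mod 10)] no forcing yet in column 1 (carry-in 0); Y=3 is free and consistent — try it. So Y=3.
Step 3. [col 1: Y + H ≡ E (mod 10)] in column 1 we have Y+H≡E with carry-in 0; given Y=3, H=7 and digits 3,7 already taken and all letters distinct, that pins E to 0 ⇒ E=0.
Step 4. [col 2: C + G ≡ S (mod 10)] no forcing yet in column 2 (carry-in 1); G=1 is free and consistent — try it ⇒ G=1.
Step 5. [col 2: C + G ≡ S (mod 10)] C=4 is one option consistent with column 2 (C + G ≡ S (mod 10), carry-in 1) — take it, so C=4.
Step 6. [col 2: C + G ≡ S (mod 10)] column 2 reads C+G+carry(1)=S with C=4, G=1; with digits 0,1,3,4,7 already taken and all letters distinct, the only value for S is 6 ⇒ S=6.
Step 7. [col 3: Y + D ≡ G (mod 10)] from column 3 (Y=3, G=1, carry-in 0, digits 0,1,3,4,6,7 already taken and all letters distinct): D must equal 8. So D=8.
Step 8. [col 4: G + V ≡ H (mod 10)] column 4: given G=1, H=7, carry-in 1, and digits 0,1,3,4,6,7,8 already taken and all letters distinct, G+V≡H (mod 10) forces V=5. So V=5.
Step 9. [col 5: Q + Q ≡ C (mod 10)] column 5: given C=4, carry-in 0, and digits 0,1,3,4,5,6,7,8 already taken and all letters distinct, Q+Q≡C (mod 10) forces Q=2, so Q=2.

Answer: C=4, D=8, E=0, G=1, H=7, Q=2, S=6, V=5, Y=3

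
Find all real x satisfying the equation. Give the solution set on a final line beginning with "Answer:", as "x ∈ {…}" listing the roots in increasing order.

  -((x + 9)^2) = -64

Step 1. [-((x + 9)^2) = -64] flip signs both sides. So neg: (x + 9)^2 = 64.
Step 2. [(x + 9)^2 = 64] 64 ≥ 0, LHS is (·)² — take ±√ ⇒ sqrt: x + 9 = 8 or -8.
Step 3. [x + 9 = 8 or -8] +9 is outermost — subtract 9 both sides, so sub: x = -1 or -17.

Answer: x ∈ {-17, -1}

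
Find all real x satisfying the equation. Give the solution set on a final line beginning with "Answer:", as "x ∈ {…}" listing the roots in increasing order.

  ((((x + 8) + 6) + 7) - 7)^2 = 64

Step 1. [((((x + 8) + 6) + 7) - 7)^2 = 64] 64 ≥ 0, LHS is (·)² — take ±√, so sqrt: (((x + 8) + 6) + 7) - 7 = 8 or -8.
Step 2. [(((x + 8) + 6) + 7) - 7 = 8 or -8] peel the -7: add 7 from each side, so sub: ((x + 8) + 6) + 7 = 15 or -1.
Step 3. [((x + 8) + 6) + 7 = 15 or -1] peel the +7: subtract 7 from each side. So sub: (x + 8) + 6 = 8 or -8.
Step 4. [(x + 8) + 6 = 8 or -8] 6 comes off first (subtract 6) ⇒ sub: x + 8 = 2 or -14.
Step 5. [x + 8 = 2 or -14] peel the +8: subtract 8 from each side ⇒ sub: x = -6 or -22.

Answer: x ∈ {-22, -6}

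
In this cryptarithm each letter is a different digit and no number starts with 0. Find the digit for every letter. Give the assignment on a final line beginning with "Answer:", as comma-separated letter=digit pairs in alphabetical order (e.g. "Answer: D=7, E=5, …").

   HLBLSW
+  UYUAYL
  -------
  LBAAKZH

Step 1. [col 1: W + L ≡ H (mod 10)] several values work for L in column 1 (W + L ≡ H (mod 10), carry-in 0); try L=1, so L=1.
Step 2. [col 1: W + L ≡ H (mod 10)] no forcing yet in column 1 (carry-in 0); H=9 is free and consistent — try it. So H=9.
Step 3. [col 1: W + L ≡ H (mod 10)] column 1: given L=1, H=9, carry-in 0, and digits 1,9 already taken and all letters distinct, W+L≡H (mod 10) forces W=8 ⇒ W=8.
Step 4. [col 2: S + Y ≡ Z (mod 10)] no forcing yet in column 2 (carry-in 0); Y=4 is free and consistent — try it. So Y=4.
Step 5. [col 2: S + Y ≡ Z (mod 10)] several values work for S in column 2 (S + Y ≡ Z (mod 10), carry-in 0); try S=6 ⇒ S=6.
Step 6. [col 2: S + Y ≡ Z (mod 10)] column 2 reads S+Y+carry(0)=Z with S=6, Y=4; with digits 1,4,6,8,9 already taken and all letters distinct, the only value for Z is 0, so Z=0.
Step 7. [col 3: L + A ≡ K (mod 10)] K=7 is one option consistent with column 3 (L + A ≡ K (mod 10), carry-in 1) — take it. So K=7.
Step 8. [col 3: L + A ≡ K (mod 10)] in column 3 we have L+A≡K with carry-in 1; given L=1, K=7 and digits 0,1,4,6,7,8,9 already taken and all letters distinct, that pins A to 5. So A=5.
Step 9. [col 4: B + U ≡ A (mod 10)] no forcing yet in column 4 (carry-in 0); B=2 is free and consistent — try it. So B=2.
Step 10. [col 4: B + U ≡ A (mod 10)] column 4: given B=2, A=5, carry-in 0, and digits 0,1,2,4,5,6,7,8,9 already taken and all letters distinct, B+U≡A (mod 10) forces U=3. So U=3.

Answer: A=5, B=2, H=9, K=7, L=1, S=6, U=3, W=8, Y=4, Z=0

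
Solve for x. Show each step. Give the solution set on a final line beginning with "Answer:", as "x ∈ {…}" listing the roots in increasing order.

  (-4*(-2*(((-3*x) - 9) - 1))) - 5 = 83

Step 1. [(-4*(-2*(((-3*x) - 9) - 1))) - 5 = 83] 5 comes off first (add 5). So sub: -4*(-2*(((-3*x) - 9) - 1)) = 88.
Step 2. [-4*(-2*(((-3*x) - 9) - 1)) = 88] -4 out front; divide by -4, so div: -2*(((-3*x) - 9) - 1) = -22.
Step 3. [-2*(((-3*x) - 9) - 1) = -22] -2·(inner) — divide through by -2 ⇒ div: ((-3*x) - 9) - 1 = 11.
Step 4. [((-3*x) - 9) - 1 = 11] -1 is outermost — add 1 both sides, so sub: (-3*x) - 9 = 12.
Step 5. [(-3*x) - 9 = 12] the outer -9 inverts by adding 9, so sub: -3*x = 21.
Step 6. [-3*x = 21] LHS = -3·(…); ÷-3 both sides ⇒ div: x = -7.

Answer: x ∈ {-7}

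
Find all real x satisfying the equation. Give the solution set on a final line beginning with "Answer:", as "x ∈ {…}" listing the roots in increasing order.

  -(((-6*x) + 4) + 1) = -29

Step 1. [-(((-6*x) + 4) + 1) = -29] LHS negated; negate both sides. So neg: ((-6*x) + 4) + 1 = 29.
Step 2. [((-6*x) + 4) + 1 = 29] 1 comes off first (subtract 1) ⇒ sub: (-6*x) + 4 = 28.
Step 3. [(-6*x) + 4 = 28] subtract 4: x sits inside (… + 4), so sub: -6*x = 24.
Step 4. [-6*x = 24] -6 out front; divide by -6. So div: x = -4.

Answer: x ∈ {-4}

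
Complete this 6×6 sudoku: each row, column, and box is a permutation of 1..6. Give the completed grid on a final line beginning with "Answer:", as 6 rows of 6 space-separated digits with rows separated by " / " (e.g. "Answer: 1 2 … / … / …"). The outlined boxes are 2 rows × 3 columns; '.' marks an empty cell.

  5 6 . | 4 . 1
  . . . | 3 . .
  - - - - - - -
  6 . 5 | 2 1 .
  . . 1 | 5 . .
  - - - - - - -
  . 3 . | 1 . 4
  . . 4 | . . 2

Step 1. [r2c3∈{2}] nothing but 2 survives at r2c3, so r2c3=2.
Step 2. [r4c5∈{3,4,6}] 4 has one home in col 5: r4c5 ⇒ r4c5=4.
Step 3. [r5c5∈{5,6}] in row 5, 5 fits only at r5c5. So r5c5=5.
Step 4. [r4c6∈{3,6}] in row 4, 6 fits only at r4c6, so r4c6=6.
Step 5. [r6c1∈{1}] nothing but 1 survives at r6c1, so r6c1=1.
Step 6. [r2c2∈{1,4}] row 2 places 1 nowhere but r2c2 ⇒ r2c2=1.
Step 7. [r4c2∈{2}] r4c2's peers cover all but 2. So r4c2=2.
Step 8. [r6c4∈{6}] nothing but 6 survives at r6c4, so r6c4=6.
Step 9. [r5c3∈{6}] only 6 remains possible at r5c3 ⇒ r5c3=6.
Step 10. [r2c5∈{6}] nothing but 6 survives at r2c5, so r2c5=6.
Step 11. [r3c6∈{3}] r3c6 has the single candidate 3, so r3c6=3.
Step 12. [r1c3∈{3}] r1c3 is down to just 3. So r1c3=3.
Step 13. [r5c1∈{2}] r5c1 is down to just 2, so r5c1=2.
Step 14. [r1c5∈{2}] nothing but 2 survives at r1c5. So r1c5=2.
Step 15. [r2c6∈{5}] r2c6's peers cover all but 5. So r2c6=5.
Step 16. [r2c1∈{4}] nothing but 4 survives at r2c1 ⇒ r2c1=4.
Step 17. [r6c5∈{3}] r6c5 has the single candidate 3 ⇒ r6c5=3.
Step 18. [r6c2∈{5}] r6c2 is down to just 5, so r6c2=5.
Step 19. [r4c1∈{3}] nothing but 3 survives at r4c1 ⇒ r4c1=3.
Step 20. [r3c2∈{4}] r3c2's peers cover all but 4, so r3c2=4.

Answer: 5 6 3 4 2 1 / 4 1 2 3 6 5 / 6 4 5 2 1 3 / 3 2 1 5 4 6 / 2 3 6 1 5 4 / 1 5 4 6 3 2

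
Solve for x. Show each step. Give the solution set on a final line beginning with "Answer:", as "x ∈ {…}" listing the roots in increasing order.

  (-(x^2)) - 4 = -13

Step 1. [(-(x^2)) - 4 = -13] 4 comes off first (add 4). So sub: -(x^2) = -9.
Step 2. [-(x^2) = -9] flip signs both sides, so neg: x^2 = 9.
Step 3. [x^2 = 9] LHS squared, RHS 9 ≥ 0: apply √ (±), so sqrt: x = 3 or -3.

Answer: x ∈ {-3, 3}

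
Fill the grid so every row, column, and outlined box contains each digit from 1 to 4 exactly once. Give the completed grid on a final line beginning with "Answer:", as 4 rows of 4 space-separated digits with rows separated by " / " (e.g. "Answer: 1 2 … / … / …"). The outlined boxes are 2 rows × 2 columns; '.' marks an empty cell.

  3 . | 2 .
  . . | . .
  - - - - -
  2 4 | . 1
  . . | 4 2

Step 1. [r2c3∈{1,3}] 1 has one home in col 3: r2c3. So r2c3=1.
Step 2. [r1c2∈{1}] r1c2 is down to just 1 ⇒ r1c2=1.
Step 3. [r2c1∈{4}] r2c1 is down to just 4. So r2c1=4.
Step 4. [r2c4∈{3}] r2c4's peers cover all but 3, so r2c4=3.
Step 5. [r2c2∈{2}] r2c2 has the single candidate 2 ⇒ r2c2=2.
Step 6. [r3c3∈{3}] r3c3 has the single candidate 3, so r3c3=3.
Step 7. [r1c4∈{4}] nothing but 4 survives at r1c4. So r1c4=4.
Step 8. [r4c1∈{1}] r4c1's peers cover all but 1. So r4c1=1.
Step 9. [r4c2∈{3}] r4c2's peers cover all but 3, so r4c2=3.

Answer: 3 1 2 4 / 4 2 1 3 / 2 4 3 1 / 1 3 4 2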